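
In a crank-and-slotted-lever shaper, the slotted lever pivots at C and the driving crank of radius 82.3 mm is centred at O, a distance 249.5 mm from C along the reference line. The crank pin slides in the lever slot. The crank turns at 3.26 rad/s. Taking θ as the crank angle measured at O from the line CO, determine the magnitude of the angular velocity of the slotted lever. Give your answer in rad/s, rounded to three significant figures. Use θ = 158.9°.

ω = 3.26 rad/s
Crank pin A relative to C: A = (d + r cosθ, r sinθ); lever angle φ = atan2(r sinθ, d + r cosθ).
Differentiating tanφ: φ̇ = rω(d cosθ + r)/(d² + r² + 2dr cosθ).
d² + r² + 2dr cosθ = |CA|² = 0.0307093 m²;  d cosθ + r = -0.15047 m.
|ω_lever| = |0.0823·3.26·-0.15047| / 0.0307093 = 1.3146 rad/s.

1.31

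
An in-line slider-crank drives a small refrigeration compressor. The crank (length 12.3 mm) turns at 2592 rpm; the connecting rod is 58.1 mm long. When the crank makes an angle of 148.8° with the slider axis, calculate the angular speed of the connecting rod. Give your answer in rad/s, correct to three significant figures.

ω = 271.4 rad/s (converted from 2592 rpm).
The rod makes angle φ with the slider axis where L sinφ = r sinθ; differentiating, L cosφ·φ̇ = r ω cosθ.
L cosφ = √(L² − r² sin²θ) = 0.05775 m.
|ω_rod| = r ω |cosθ| / √(L² − r² sin²θ) = 0.0123·271.4·0.85536/0.05775 = 49.451 rad/s.

49.5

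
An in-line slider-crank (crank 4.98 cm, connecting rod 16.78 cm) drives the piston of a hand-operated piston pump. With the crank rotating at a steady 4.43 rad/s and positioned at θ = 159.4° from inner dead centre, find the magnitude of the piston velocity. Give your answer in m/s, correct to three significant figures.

ω = 4.43 rad/s
For an in-line slider-crank, x = r cosθ + √(L² − r² sin²θ), so v = −rω sinθ·[1 + r cosθ/√(L² − r² sin²θ)].
With r = 0.0498 m, L = 0.1678 m, θ = 159.4°: √(L² − r² sin²θ) = 0.16688 m.
v = −0.0498·4.43·0.35184·[1 + 0.0498·-0.93606/0.16688] = -0.055939 m/s.
|v| = 0.055939 m/s.

0.0559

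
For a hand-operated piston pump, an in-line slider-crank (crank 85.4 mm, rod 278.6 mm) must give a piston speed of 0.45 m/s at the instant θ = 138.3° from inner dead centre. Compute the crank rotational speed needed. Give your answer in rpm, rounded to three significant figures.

98.7

For an in-line slider-crank, |v_piston| = rω|sinθ|·[1 + r cosθ/√(L² − r² sin²θ)].
With r = 0.0854 m, L = 0.2786 m, θ = 138.3°: the bracketed kinematic factor |dx/dθ| = 0.043529 m.
ω = v/|dx/dθ| = 0.45/0.043529 = 10.338 rad/s.
N = 60ω/(2π) = 98.719 rpm.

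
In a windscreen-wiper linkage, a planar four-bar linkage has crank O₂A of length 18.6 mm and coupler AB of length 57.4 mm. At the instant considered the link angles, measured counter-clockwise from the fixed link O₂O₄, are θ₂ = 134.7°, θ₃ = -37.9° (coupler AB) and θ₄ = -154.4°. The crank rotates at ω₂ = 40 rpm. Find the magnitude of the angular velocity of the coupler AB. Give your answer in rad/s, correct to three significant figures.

1.43

ω₂ = 4.189 rad/s (from 40 rpm).
Differentiating the loop-closure r₂e^{iθ₂}+r₃e^{iθ₃}=r₁+r₄e^{iθ₄} gives r₂ω₂e^{iθ₂}+r₃ω₃e^{iθ₃}=r₄ω₄e^{iθ₄}.
Eliminating the other unknown: ω₃ = r₂ω₂ sin(θ₄−θ₂) / [r₃ sin(θ₃−θ₄)].
Numerator sine = +0.94495; denominator sine = +0.89493.
Result = 0.0186·4.189·(+0.94495) / (0.0574·(+0.89493)) = +1.4332 rad/s; magnitude 1.4332 rad/s.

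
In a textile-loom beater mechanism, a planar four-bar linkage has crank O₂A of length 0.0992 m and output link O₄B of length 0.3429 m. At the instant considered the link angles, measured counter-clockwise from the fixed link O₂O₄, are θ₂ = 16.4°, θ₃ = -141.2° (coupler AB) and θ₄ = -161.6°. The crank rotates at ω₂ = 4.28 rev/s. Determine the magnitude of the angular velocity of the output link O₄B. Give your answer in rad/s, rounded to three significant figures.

8.51

ω₂ = 26.89 rad/s (from 4.28 rev/s).
Differentiating the loop-closure r₂e^{iθ₂}+r₃e^{iθ₃}=r₁+r₄e^{iθ₄} gives r₂ω₂e^{iθ₂}+r₃ω₃e^{iθ₃}=r₄ω₄e^{iθ₄}.
Eliminating the other unknown: ω₄ = r₂ω₂ sin(θ₂−θ₃) / [r₄ sin(θ₄−θ₃)].
Numerator sine = +0.38107; denominator sine = -0.34857.
Result = 0.0992·26.89·(+0.38107) / (0.3429·(-0.34857)) = -8.5051 rad/s; magnitude 8.5051 rad/s.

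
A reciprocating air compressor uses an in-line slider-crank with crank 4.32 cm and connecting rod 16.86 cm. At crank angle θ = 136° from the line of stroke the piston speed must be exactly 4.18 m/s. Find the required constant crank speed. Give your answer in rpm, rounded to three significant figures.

1640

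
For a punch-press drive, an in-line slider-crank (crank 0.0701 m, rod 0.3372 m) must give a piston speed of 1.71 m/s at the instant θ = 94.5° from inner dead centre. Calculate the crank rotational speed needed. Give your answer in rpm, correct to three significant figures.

238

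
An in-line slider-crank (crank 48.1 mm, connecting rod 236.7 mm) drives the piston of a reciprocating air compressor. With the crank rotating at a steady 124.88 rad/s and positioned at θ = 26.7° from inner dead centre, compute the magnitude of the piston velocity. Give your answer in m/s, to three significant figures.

3.19

ω = 124.9 rad/s
For an in-line slider-crank, x = r cosθ + √(L² − r² sin²θ), so v = −rω sinθ·[1 + r cosθ/√(L² − r² sin²θ)].
With r = 0.0481 m, L = 0.2367 m, θ = 26.7°: √(L² − r² sin²θ) = 0.23571 m.
v = −0.0481·124.9·0.44932·[1 + 0.0481·0.89337/0.23571] = -3.191 m/s.
|v| = 3.191 m/s.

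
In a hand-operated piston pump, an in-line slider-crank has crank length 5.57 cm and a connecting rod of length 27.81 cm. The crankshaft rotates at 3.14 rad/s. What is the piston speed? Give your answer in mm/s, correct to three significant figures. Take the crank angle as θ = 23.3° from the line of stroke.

81.9

ω = 3.14 rad/s
For an in-line slider-crank, x = r cosθ + √(L² − r² sin²θ), so v = −rω sinθ·[1 + r cosθ/√(L² − r² sin²θ)].
With r = 0.0557 m, L = 0.2781 m, θ = 23.3°: √(L² − r² sin²θ) = 0.27723 m.
v = −0.0557·3.14·0.39555·[1 + 0.0557·0.91845/0.27723] = -0.081946 m/s.
|v| = 0.081946 m/s = 81.946 mm/s.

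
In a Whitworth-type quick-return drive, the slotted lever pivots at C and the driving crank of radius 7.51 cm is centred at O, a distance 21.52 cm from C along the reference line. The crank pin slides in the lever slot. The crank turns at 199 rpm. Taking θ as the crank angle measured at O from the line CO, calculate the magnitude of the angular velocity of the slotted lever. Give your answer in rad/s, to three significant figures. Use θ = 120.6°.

1.52

ω = 20.84 rad/s (from 199 rpm).
Crank pin A relative to C: A = (d + r cosθ, r sinθ); lever angle φ = atan2(r sinθ, d + r cosθ).
Differentiating tanφ: φ̇ = rω(d cosθ + r)/(d² + r² + 2dr cosθ).
d² + r² + 2dr cosθ = |CA|² = 0.0354973 m²;  d cosθ + r = -0.034446 m.
|ω_lever| = |0.0751·20.84·-0.034446| / 0.0354973 = 1.5187 rad/s.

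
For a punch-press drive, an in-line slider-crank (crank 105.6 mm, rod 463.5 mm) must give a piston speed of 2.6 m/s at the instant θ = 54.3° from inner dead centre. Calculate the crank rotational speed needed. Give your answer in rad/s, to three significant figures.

For an in-line slider-crank, |v_piston| = rω|sinθ|·[1 + r cosθ/√(L² − r² sin²θ)].
With r = 0.1056 m, L = 0.4635 m, θ = 54.3°: the bracketed kinematic factor |dx/dθ| = 0.097358 m.
ω = v/|dx/dθ| = 2.6/0.097358 = 26.706 rad/s.

26.7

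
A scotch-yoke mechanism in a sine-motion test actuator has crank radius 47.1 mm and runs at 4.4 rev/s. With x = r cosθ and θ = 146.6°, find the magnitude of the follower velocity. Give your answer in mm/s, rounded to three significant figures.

717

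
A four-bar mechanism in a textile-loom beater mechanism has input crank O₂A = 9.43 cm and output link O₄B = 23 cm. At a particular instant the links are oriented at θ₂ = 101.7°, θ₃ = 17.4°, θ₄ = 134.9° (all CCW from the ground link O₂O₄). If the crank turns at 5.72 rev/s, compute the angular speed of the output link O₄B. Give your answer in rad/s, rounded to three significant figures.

16.5

ω₂ = 35.94 rad/s (from 5.72 rev/s).
Differentiating the loop-closure r₂e^{iθ₂}+r₃e^{iθ₃}=r₁+r₄e^{iθ₄} gives r₂ω₂e^{iθ₂}+r₃ω₃e^{iθ₃}=r₄ω₄e^{iθ₄}.
Eliminating the other unknown: ω₄ = r₂ω₂ sin(θ₂−θ₃) / [r₄ sin(θ₄−θ₃)].
Numerator sine = +0.99506; denominator sine = +0.88701.
Result = 0.0943·35.94·(+0.99506) / (0.23·(+0.88701)) = +16.53 rad/s; magnitude 16.53 rad/s.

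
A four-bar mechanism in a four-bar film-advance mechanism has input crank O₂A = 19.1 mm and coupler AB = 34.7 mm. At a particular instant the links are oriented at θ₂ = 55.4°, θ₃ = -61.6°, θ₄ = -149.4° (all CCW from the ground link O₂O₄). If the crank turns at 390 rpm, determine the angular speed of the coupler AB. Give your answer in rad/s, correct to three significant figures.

ω₂ = 40.84 rad/s (from 390 rpm).
Differentiating the loop-closure r₂e^{iθ₂}+r₃e^{iθ₃}=r₁+r₄e^{iθ₄} gives r₂ω₂e^{iθ₂}+r₃ω₃e^{iθ₃}=r₄ω₄e^{iθ₄}.
Eliminating the other unknown: ω₃ = r₂ω₂ sin(θ₄−θ₂) / [r₃ sin(θ₃−θ₄)].
Numerator sine = +0.41945; denominator sine = +0.99926.
Result = 0.0191·40.84·(+0.41945) / (0.0347·(+0.99926)) = +9.4363 rad/s; magnitude 9.4363 rad/s.

9.44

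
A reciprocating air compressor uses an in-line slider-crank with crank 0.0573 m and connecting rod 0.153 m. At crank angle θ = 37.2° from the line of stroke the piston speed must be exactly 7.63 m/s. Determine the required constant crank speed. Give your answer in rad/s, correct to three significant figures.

169

For an in-line slider-crank, |v_piston| = rω|sinθ|·[1 + r cosθ/√(L² − r² sin²θ)].
With r = 0.0573 m, L = 0.153 m, θ = 37.2°: the bracketed kinematic factor |dx/dθ| = 0.045254 m.
ω = v/|dx/dθ| = 7.63/0.045254 = 168.61 rad/s.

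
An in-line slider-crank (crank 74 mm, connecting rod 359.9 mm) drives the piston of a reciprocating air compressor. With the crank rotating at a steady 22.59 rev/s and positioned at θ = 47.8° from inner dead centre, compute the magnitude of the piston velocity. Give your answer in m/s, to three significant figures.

8.87

ω = 2π·22.6 = 141.9 rad/s
For an in-line slider-crank, x = r cosθ + √(L² − r² sin²θ), so v = −rω sinθ·[1 + r cosθ/√(L² − r² sin²θ)].
With r = 0.074 m, L = 0.3599 m, θ = 47.8°: √(L² − r² sin²θ) = 0.3557 m.
v = −0.074·141.9·0.74080·[1 + 0.074·0.67172/0.3557] = -8.8683 m/s.
|v| = 8.8683 m/s.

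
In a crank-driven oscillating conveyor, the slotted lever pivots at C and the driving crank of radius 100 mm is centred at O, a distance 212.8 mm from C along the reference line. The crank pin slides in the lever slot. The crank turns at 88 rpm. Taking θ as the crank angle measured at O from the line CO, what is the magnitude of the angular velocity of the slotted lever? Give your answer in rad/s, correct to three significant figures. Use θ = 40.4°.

2.75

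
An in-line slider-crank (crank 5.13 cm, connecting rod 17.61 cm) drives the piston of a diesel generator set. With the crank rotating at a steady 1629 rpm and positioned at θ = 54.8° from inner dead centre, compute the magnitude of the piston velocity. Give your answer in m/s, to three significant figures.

8.39

ω = 2π·1629/60 = 170.6 rad/s
For an in-line slider-crank, x = r cosθ + √(L² − r² sin²θ), so v = −rω sinθ·[1 + r cosθ/√(L² − r² sin²θ)].
With r = 0.0513 m, L = 0.1761 m, θ = 54.8°: √(L² − r² sin²θ) = 0.17104 m.
v = −0.0513·170.6·0.81714·[1 + 0.0513·0.57643/0.17104] = -8.3873 m/s.
|v| = 8.3873 m/s.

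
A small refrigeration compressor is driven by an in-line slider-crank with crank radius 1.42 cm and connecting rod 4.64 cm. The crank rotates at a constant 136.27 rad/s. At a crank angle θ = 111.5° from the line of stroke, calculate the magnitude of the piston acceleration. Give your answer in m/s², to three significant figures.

ω = 136.3 rad/s
x(θ) = r cosθ + √(L² − r² sin²θ); with ω constant, a = ω²·d²x/dθ².
d²x/dθ² = −r cosθ − r²(cos2θ)/√u − r⁴ sin²2θ/(4u^{3/2}),  u = L² − r² sin²θ = 0.0019784 m².
Substituting r = 0.0142 m, L = 0.0464 m, θ = 111.5°: d²x/dθ² = +0.0084661 m.
a = ω²·d²x/dθ² = (136.3)²·(+0.0084661) = +157.21 m/s²;  |a| = 157.21 m/s².

157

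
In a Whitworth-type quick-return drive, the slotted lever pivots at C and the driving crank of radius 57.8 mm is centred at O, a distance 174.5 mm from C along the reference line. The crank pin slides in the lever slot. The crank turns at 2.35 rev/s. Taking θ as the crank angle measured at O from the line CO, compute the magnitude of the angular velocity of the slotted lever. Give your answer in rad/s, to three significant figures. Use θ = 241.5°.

ω = 14.77 rad/s (from 2.35 rev/s).
Crank pin A relative to C: A = (d + r cosθ, r sinθ); lever angle φ = atan2(r sinθ, d + r cosθ).
Differentiating tanφ: φ̇ = rω(d cosθ + r)/(d² + r² + 2dr cosθ).
d² + r² + 2dr cosθ = |CA|² = 0.0241657 m²;  d cosθ + r = -0.025464 m.
|ω_lever| = |0.0578·14.77·-0.025464| / 0.0241657 = 0.8993 rad/s.

0.899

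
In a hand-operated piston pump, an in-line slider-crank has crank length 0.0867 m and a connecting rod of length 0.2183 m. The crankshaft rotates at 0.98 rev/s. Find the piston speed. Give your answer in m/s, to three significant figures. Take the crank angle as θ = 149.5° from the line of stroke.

ω = 2π·0.98 = 6.158 rad/s
For an in-line slider-crank, x = r cosθ + √(L² − r² sin²θ), so v = −rω sinθ·[1 + r cosθ/√(L² − r² sin²θ)].
With r = 0.0867 m, L = 0.2183 m, θ = 149.5°: √(L² − r² sin²θ) = 0.21382 m.
v = −0.0867·6.158·0.50754·[1 + 0.0867·-0.86163/0.21382] = -0.17629 m/s.
|v| = 0.17629 m/s.

0.176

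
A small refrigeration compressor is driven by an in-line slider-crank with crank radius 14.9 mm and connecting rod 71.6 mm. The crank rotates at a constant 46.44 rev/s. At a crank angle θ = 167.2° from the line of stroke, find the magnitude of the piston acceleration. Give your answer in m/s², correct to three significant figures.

998

ω = 2π·46.4 = 291.8 rad/s
x(θ) = r cosθ + √(L² − r² sin²θ); with ω constant, a = ω²·d²x/dθ².
d²x/dθ² = −r cosθ − r²(cos2θ)/√u − r⁴ sin²2θ/(4u^{3/2}),  u = L² − r² sin²θ = 0.00511566 m².
Substituting r = 0.0149 m, L = 0.0716 m, θ = 167.2°: d²x/dθ² = +0.011724 m.
a = ω²·d²x/dθ² = (291.8)²·(+0.011724) = +998.22 m/s²;  |a| = 998.22 m/s².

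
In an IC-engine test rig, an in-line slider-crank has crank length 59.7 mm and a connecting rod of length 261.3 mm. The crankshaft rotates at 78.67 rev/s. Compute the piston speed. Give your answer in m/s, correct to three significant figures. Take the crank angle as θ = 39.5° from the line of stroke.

22.1

ω = 2π·78.7 = 494.3 rad/s
For an in-line slider-crank, x = r cosθ + √(L² − r² sin²θ), so v = −rω sinθ·[1 + r cosθ/√(L² − r² sin²θ)].
With r = 0.0597 m, L = 0.2613 m, θ = 39.5°: √(L² − r² sin²θ) = 0.25853 m.
v = −0.0597·494.3·0.63608·[1 + 0.0597·0.77162/0.25853] = -22.115 m/s.
|v| = 22.115 m/s.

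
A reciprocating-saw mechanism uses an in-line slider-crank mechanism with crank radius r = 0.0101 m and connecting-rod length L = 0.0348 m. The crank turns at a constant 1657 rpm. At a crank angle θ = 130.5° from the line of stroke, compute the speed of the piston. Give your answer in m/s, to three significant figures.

ω = 2π·1657/60 = 173.5 rad/s
For an in-line slider-crank, x = r cosθ + √(L² − r² sin²θ), so v = −rω sinθ·[1 + r cosθ/√(L² − r² sin²θ)].
With r = 0.0101 m, L = 0.0348 m, θ = 130.5°: √(L² − r² sin²θ) = 0.033942 m.
v = −0.0101·173.5·0.76041·[1 + 0.0101·-0.64945/0.033942] = -1.0751 m/s.
|v| = 1.0751 m/s.

1.08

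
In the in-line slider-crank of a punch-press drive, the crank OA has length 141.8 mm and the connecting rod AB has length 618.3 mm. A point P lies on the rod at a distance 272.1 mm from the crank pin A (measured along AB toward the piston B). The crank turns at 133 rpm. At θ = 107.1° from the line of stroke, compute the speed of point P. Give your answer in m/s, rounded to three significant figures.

ω = 13.93 rad/s.  Crank-pin speed |V_A| = rω = 1.975 m/s, perpendicular to OA.
Rod angle: sinφ = −(r/L) sinθ ⇒ φ = -12.662°; ω_rod = −rω cosθ/√(L²−r²sin²θ) = +0.96262 rad/s.
V_P = V_A + ω_rod × AP, with AP = 0.2721 m along the rod.
Components: V_Px = −rω sinθ − a·ω_rod·sinφ = -1.8302 m/s;  V_Py = rω cosθ + a·ω_rod·cosφ = -0.32516 m/s.
|V_P| = √(V_Px² + V_Py²) = 1.8589 m/s.

1.86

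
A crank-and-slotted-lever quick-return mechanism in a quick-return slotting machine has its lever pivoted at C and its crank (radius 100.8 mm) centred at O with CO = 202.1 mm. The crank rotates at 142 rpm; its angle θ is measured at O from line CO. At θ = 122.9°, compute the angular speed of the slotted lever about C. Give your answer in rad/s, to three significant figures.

ω = 14.87 rad/s (from 142 rpm).
Crank pin A relative to C: A = (d + r cosθ, r sinθ); lever angle φ = atan2(r sinθ, d + r cosθ).
Differentiating tanφ: φ̇ = rω(d cosθ + r)/(d² + r² + 2dr cosθ).
d² + r² + 2dr cosθ = |CA|² = 0.0288743 m²;  d cosθ + r = -0.0089756 m.
|ω_lever| = |0.1008·14.87·-0.0089756| / 0.0288743 = 0.46594 rad/s.

0.466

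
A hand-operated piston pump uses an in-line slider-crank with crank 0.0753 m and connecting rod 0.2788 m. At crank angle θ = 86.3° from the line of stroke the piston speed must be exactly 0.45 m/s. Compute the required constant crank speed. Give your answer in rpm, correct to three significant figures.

56.2

For an in-line slider-crank, |v_piston| = rω|sinθ|·[1 + r cosθ/√(L² − r² sin²θ)].
With r = 0.0753 m, L = 0.2788 m, θ = 86.3°: the bracketed kinematic factor |dx/dθ| = 0.076503 m.
ω = v/|dx/dθ| = 0.45/0.076503 = 5.8821 rad/s.
N = 60ω/(2π) = 56.17 rpm.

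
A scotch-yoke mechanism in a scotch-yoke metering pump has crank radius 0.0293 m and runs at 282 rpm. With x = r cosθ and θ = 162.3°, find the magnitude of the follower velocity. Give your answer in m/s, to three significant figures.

0.263

ω = 29.53 rad/s (from 282 rpm).
x = r cosθ ⇒ ẋ = −rω sinθ.
|v| = rω|sinθ| = 0.0293·29.53·|sin 162.3°| = 0.26307 m/s.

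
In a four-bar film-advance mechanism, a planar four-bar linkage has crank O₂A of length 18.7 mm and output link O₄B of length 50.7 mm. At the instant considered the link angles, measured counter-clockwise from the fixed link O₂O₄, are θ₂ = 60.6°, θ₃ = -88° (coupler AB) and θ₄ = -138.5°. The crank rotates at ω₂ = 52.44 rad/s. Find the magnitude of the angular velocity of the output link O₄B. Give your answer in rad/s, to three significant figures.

13.1

ω₂ = 52.44 rad/s
Differentiating the loop-closure r₂e^{iθ₂}+r₃e^{iθ₃}=r₁+r₄e^{iθ₄} gives r₂ω₂e^{iθ₂}+r₃ω₃e^{iθ₃}=r₄ω₄e^{iθ₄}.
Eliminating the other unknown: ω₄ = r₂ω₂ sin(θ₂−θ₃) / [r₄ sin(θ₄−θ₃)].
Numerator sine = +0.52101; denominator sine = -0.77162.
Result = 0.0187·52.44·(+0.52101) / (0.0507·(-0.77162)) = -13.06 rad/s; magnitude 13.06 rad/s.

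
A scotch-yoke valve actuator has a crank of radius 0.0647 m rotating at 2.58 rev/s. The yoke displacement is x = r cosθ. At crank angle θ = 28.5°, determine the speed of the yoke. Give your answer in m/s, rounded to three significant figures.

ω = 16.21 rad/s (from 2.58 rev/s).
x = r cosθ ⇒ ẋ = −rω sinθ.
|v| = rω|sinθ| = 0.0647·16.21·|sin 28.5°| = 0.50046 m/s.

0.500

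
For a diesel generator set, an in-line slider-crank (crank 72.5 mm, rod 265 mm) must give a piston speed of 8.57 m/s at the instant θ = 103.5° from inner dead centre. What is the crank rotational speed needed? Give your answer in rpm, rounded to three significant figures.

For an in-line slider-crank, |v_piston| = rω|sinθ|·[1 + r cosθ/√(L² − r² sin²θ)].
With r = 0.0725 m, L = 0.265 m, θ = 103.5°: the bracketed kinematic factor |dx/dθ| = 0.065826 m.
ω = v/|dx/dθ| = 8.57/0.065826 = 130.19 rad/s.
N = 60ω/(2π) = 1243.2 rpm.

1240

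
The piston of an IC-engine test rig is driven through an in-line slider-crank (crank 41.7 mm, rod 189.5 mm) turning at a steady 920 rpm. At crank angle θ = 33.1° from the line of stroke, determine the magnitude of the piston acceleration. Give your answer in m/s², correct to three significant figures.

360

ω = 2π·920/60 = 96.34 rad/s
x(θ) = r cosθ + √(L² − r² sin²θ); with ω constant, a = ω²·d²x/dθ².
d²x/dθ² = −r cosθ − r²(cos2θ)/√u − r⁴ sin²2θ/(4u^{3/2}),  u = L² − r² sin²θ = 0.0353917 m².
Substituting r = 0.0417 m, L = 0.1895 m, θ = 33.1°: d²x/dθ² = -0.038758 m.
a = ω²·d²x/dθ² = (96.34)²·(-0.038758) = -359.74 m/s²;  |a| = 359.74 m/s².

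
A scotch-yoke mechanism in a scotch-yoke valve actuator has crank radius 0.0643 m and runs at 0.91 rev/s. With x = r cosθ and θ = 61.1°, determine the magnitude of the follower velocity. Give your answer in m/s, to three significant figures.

ω = 5.718 rad/s (from 0.91 rev/s).
x = r cosθ ⇒ ẋ = −rω sinθ.
|v| = rω|sinθ| = 0.0643·5.718·|sin 61.1°| = 0.32186 m/s.

0.322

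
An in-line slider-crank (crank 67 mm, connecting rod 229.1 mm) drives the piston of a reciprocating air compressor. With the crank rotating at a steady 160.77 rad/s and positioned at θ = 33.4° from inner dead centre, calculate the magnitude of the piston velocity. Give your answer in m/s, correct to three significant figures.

ω = 160.8 rad/s
For an in-line slider-crank, x = r cosθ + √(L² − r² sin²θ), so v = −rω sinθ·[1 + r cosθ/√(L² − r² sin²θ)].
With r = 0.067 m, L = 0.2291 m, θ = 33.4°: √(L² − r² sin²θ) = 0.22611 m.
v = −0.067·160.8·0.55048·[1 + 0.067·0.83485/0.22611] = -7.3964 m/s.
|v| = 7.3964 m/s.

7.40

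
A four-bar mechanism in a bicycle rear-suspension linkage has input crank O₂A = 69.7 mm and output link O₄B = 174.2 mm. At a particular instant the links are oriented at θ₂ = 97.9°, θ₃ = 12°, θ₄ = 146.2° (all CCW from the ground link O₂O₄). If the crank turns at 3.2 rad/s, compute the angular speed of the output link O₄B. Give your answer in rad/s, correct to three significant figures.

ω₂ = 3.2 rad/s
Differentiating the loop-closure r₂e^{iθ₂}+r₃e^{iθ₃}=r₁+r₄e^{iθ₄} gives r₂ω₂e^{iθ₂}+r₃ω₃e^{iθ₃}=r₄ω₄e^{iθ₄}.
Eliminating the other unknown: ω₄ = r₂ω₂ sin(θ₂−θ₃) / [r₄ sin(θ₄−θ₃)].
Numerator sine = +0.99744; denominator sine = +0.71691.
Result = 0.0697·3.2·(+0.99744) / (0.1742·(+0.71691)) = +1.7814 rad/s; magnitude 1.7814 rad/s.

1.78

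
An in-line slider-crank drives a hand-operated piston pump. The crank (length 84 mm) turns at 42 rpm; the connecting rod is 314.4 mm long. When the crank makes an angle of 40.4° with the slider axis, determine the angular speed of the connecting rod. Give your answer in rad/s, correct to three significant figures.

ω = 4.398 rad/s (converted from 42 rpm).
The rod makes angle φ with the slider axis where L sinφ = r sinθ; differentiating, L cosφ·φ̇ = r ω cosθ.
L cosφ = √(L² − r² sin²θ) = 0.30965 m.
|ω_rod| = r ω |cosθ| / √(L² − r² sin²θ) = 0.084·4.398·0.76154/0.30965 = 0.90861 rad/s.

0.909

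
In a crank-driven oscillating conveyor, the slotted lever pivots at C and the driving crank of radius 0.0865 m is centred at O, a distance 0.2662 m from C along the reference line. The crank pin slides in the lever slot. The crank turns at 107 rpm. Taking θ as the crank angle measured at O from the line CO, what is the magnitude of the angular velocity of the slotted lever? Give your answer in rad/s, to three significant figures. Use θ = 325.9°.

ω = 11.21 rad/s (from 107 rpm).
Crank pin A relative to C: A = (d + r cosθ, r sinθ); lever angle φ = atan2(r sinθ, d + r cosθ).
Differentiating tanφ: φ̇ = rω(d cosθ + r)/(d² + r² + 2dr cosθ).
d² + r² + 2dr cosθ = |CA|² = 0.116479 m²;  d cosθ + r = +0.30693 m.
|ω_lever| = |0.0865·11.21·+0.30693| / 0.116479 = 2.554 rad/s.

2.55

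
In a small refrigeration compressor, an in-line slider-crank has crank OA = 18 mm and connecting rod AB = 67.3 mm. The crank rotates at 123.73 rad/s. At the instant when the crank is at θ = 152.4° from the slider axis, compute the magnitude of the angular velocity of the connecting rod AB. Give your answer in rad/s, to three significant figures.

ω = 123.7 rad/s
The rod makes angle φ with the slider axis where L sinφ = r sinθ; differentiating, L cosφ·φ̇ = r ω cosθ.
L cosφ = √(L² − r² sin²θ) = 0.066781 m.
|ω_rod| = r ω |cosθ| / √(L² − r² sin²θ) = 0.018·123.7·0.88620/0.066781 = 29.555 rad/s.

29.6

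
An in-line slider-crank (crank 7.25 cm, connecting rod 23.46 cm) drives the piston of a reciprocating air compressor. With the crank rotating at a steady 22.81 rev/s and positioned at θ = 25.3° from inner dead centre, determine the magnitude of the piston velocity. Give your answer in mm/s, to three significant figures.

ω = 2π·22.8 = 143.3 rad/s
For an in-line slider-crank, x = r cosθ + √(L² − r² sin²θ), so v = −rω sinθ·[1 + r cosθ/√(L² − r² sin²θ)].
With r = 0.0725 m, L = 0.2346 m, θ = 25.3°: √(L² − r² sin²θ) = 0.23255 m.
v = −0.0725·143.3·0.42736·[1 + 0.0725·0.90408/0.23255] = -5.6922 m/s.
|v| = 5.6922 m/s = 5692.2 mm/s.

5690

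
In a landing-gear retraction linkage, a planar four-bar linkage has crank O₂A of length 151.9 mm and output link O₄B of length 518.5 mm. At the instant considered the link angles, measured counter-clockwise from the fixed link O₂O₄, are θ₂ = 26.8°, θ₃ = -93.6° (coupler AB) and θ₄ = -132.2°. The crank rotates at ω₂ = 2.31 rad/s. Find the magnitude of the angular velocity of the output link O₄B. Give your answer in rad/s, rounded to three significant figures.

0.936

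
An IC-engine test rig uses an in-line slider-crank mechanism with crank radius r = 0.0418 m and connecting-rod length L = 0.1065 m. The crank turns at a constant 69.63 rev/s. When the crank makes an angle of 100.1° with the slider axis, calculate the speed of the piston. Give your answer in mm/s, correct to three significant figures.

16700

ω = 2π·69.6 = 437.5 rad/s
For an in-line slider-crank, x = r cosθ + √(L² − r² sin²θ), so v = −rω sinθ·[1 + r cosθ/√(L² − r² sin²θ)].
With r = 0.0418 m, L = 0.1065 m, θ = 100.1°: √(L² − r² sin²θ) = 0.098228 m.
v = −0.0418·437.5·0.98450·[1 + 0.0418·-0.17537/0.098228] = -16.66 m/s.
|v| = 16.66 m/s = 16660 mm/s.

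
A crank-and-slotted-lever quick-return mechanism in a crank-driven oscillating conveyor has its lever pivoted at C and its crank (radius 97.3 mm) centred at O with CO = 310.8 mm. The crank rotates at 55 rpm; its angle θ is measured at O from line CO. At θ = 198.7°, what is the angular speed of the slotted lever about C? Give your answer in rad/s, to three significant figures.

ω = 5.76 rad/s (from 55 rpm).
Crank pin A relative to C: A = (d + r cosθ, r sinθ); lever angle φ = atan2(r sinθ, d + r cosθ).
Differentiating tanφ: φ̇ = rω(d cosθ + r)/(d² + r² + 2dr cosθ).
d² + r² + 2dr cosθ = |CA|² = 0.0487751 m²;  d cosθ + r = -0.19709 m.
|ω_lever| = |0.0973·5.76·-0.19709| / 0.0487751 = 2.2645 rad/s.

2.26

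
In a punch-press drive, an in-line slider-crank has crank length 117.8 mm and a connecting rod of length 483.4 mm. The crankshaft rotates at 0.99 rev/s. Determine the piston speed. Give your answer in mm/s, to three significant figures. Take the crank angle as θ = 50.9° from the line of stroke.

ω = 2π·0.99 = 6.22 rad/s
For an in-line slider-crank, x = r cosθ + √(L² − r² sin²θ), so v = −rω sinθ·[1 + r cosθ/√(L² − r² sin²θ)].
With r = 0.1178 m, L = 0.4834 m, θ = 50.9°: √(L² − r² sin²θ) = 0.47468 m.
v = −0.1178·6.22·0.77605·[1 + 0.1178·0.63068/0.47468] = -0.65766 m/s.
|v| = 0.65766 m/s = 657.66 mm/s.

658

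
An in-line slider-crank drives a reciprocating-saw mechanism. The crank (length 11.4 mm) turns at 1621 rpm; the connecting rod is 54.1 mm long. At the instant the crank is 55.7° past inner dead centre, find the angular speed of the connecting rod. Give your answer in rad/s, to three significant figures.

ω = 169.8 rad/s (converted from 1621 rpm).
The rod makes angle φ with the slider axis where L sinφ = r sinθ; differentiating, L cosφ·φ̇ = r ω cosθ.
L cosφ = √(L² − r² sin²θ) = 0.053274 m.
|ω_rod| = r ω |cosθ| / √(L² − r² sin²θ) = 0.0114·169.8·0.56353/0.053274 = 20.47 rad/s.

20.5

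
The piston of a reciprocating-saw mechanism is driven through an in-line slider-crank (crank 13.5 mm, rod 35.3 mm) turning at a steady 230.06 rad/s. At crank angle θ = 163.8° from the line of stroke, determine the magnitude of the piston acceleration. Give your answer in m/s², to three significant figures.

ω = 230.1 rad/s
x(θ) = r cosθ + √(L² − r² sin²θ); with ω constant, a = ω²·d²x/dθ².
d²x/dθ² = −r cosθ − r²(cos2θ)/√u − r⁴ sin²2θ/(4u^{3/2}),  u = L² − r² sin²θ = 0.0012319 m².
Substituting r = 0.0135 m, L = 0.0353 m, θ = 163.8°: d²x/dθ² = +0.0085246 m.
a = ω²·d²x/dθ² = (230.1)²·(+0.0085246) = +451.19 m/s²;  |a| = 451.19 m/s².

451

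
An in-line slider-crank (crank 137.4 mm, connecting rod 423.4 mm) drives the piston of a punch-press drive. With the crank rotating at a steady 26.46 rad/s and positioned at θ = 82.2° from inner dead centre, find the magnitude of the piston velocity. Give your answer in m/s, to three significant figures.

ω = 26.46 rad/s
For an in-line slider-crank, x = r cosθ + √(L² − r² sin²θ), so v = −rω sinθ·[1 + r cosθ/√(L² − r² sin²θ)].
With r = 0.1374 m, L = 0.4234 m, θ = 82.2°: √(L² − r² sin²θ) = 0.40092 m.
v = −0.1374·26.46·0.99075·[1 + 0.1374·0.13572/0.40092] = -3.7695 m/s.
|v| = 3.7695 m/s.

3.77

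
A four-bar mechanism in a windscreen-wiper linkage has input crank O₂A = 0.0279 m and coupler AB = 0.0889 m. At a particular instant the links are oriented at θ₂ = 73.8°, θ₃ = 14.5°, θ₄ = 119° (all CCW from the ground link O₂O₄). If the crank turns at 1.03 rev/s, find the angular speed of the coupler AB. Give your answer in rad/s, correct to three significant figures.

1.49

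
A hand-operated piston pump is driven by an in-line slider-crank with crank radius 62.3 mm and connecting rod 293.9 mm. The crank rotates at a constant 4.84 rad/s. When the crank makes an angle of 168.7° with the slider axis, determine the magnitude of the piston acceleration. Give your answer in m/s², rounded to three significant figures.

1.14

ω = 4.84 rad/s
x(θ) = r cosθ + √(L² − r² sin²θ); with ω constant, a = ω²·d²x/dθ².
d²x/dθ² = −r cosθ − r²(cos2θ)/√u − r⁴ sin²2θ/(4u^{3/2}),  u = L² − r² sin²θ = 0.0862282 m².
Substituting r = 0.0623 m, L = 0.2939 m, θ = 168.7°: d²x/dθ² = +0.048868 m.
a = ω²·d²x/dθ² = (4.84)²·(+0.048868) = +1.1448 m/s²;  |a| = 1.1448 m/s².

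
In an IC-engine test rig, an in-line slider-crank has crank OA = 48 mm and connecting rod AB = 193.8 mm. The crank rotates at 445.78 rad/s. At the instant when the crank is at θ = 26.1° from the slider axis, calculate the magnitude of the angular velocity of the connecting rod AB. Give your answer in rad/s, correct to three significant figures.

ω = 445.8 rad/s
The rod makes angle φ with the slider axis where L sinφ = r sinθ; differentiating, L cosφ·φ̇ = r ω cosθ.
L cosφ = √(L² − r² sin²θ) = 0.19265 m.
|ω_rod| = r ω |cosθ| / √(L² − r² sin²θ) = 0.048·445.8·0.89803/0.19265 = 99.745 rad/s.

99.7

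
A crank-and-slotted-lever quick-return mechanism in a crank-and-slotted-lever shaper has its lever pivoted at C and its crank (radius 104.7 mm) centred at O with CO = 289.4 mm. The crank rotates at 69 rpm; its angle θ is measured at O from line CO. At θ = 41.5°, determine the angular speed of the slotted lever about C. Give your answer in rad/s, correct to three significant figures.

ω = 7.226 rad/s (from 69 rpm).
Crank pin A relative to C: A = (d + r cosθ, r sinθ); lever angle φ = atan2(r sinθ, d + r cosθ).
Differentiating tanφ: φ̇ = rω(d cosθ + r)/(d² + r² + 2dr cosθ).
d² + r² + 2dr cosθ = |CA|² = 0.140101 m²;  d cosθ + r = +0.32145 m.
|ω_lever| = |0.1047·7.226·+0.32145| / 0.140101 = 1.7358 rad/s.

1.74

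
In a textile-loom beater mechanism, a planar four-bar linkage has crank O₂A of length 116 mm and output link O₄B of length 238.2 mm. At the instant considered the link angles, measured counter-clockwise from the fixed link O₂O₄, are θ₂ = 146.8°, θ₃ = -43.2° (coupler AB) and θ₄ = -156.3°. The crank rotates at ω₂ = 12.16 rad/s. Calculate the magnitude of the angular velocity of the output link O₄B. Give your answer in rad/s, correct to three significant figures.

1.12

ω₂ = 12.16 rad/s
Differentiating the loop-closure r₂e^{iθ₂}+r₃e^{iθ₃}=r₁+r₄e^{iθ₄} gives r₂ω₂e^{iθ₂}+r₃ω₃e^{iθ₃}=r₄ω₄e^{iθ₄}.
Eliminating the other unknown: ω₄ = r₂ω₂ sin(θ₂−θ₃) / [r₄ sin(θ₄−θ₃)].
Numerator sine = -0.17365; denominator sine = -0.91982.
Result = 0.116·12.16·(-0.17365) / (0.2382·(-0.91982)) = +1.1179 rad/s; magnitude 1.1179 rad/s.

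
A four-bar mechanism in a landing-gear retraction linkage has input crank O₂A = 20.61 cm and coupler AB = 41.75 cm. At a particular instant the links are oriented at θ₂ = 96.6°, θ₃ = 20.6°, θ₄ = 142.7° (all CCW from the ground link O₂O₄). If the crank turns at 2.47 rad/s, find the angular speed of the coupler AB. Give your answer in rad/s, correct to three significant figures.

ω₂ = 2.47 rad/s
Differentiating the loop-closure r₂e^{iθ₂}+r₃e^{iθ₃}=r₁+r₄e^{iθ₄} gives r₂ω₂e^{iθ₂}+r₃ω₃e^{iθ₃}=r₄ω₄e^{iθ₄}.
Eliminating the other unknown: ω₃ = r₂ω₂ sin(θ₄−θ₂) / [r₃ sin(θ₃−θ₄)].
Numerator sine = +0.72055; denominator sine = -0.84712.
Result = 0.2061·2.47·(+0.72055) / (0.4175·(-0.84712)) = -1.0371 rad/s; magnitude 1.0371 rad/s.

1.04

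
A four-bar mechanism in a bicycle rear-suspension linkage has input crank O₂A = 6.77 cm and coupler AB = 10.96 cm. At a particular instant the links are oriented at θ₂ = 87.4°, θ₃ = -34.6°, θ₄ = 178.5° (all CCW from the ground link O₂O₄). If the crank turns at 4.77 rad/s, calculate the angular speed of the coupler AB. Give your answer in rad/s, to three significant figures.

ω₂ = 4.77 rad/s
Differentiating the loop-closure r₂e^{iθ₂}+r₃e^{iθ₃}=r₁+r₄e^{iθ₄} gives r₂ω₂e^{iθ₂}+r₃ω₃e^{iθ₃}=r₄ω₄e^{iθ₄}.
Eliminating the other unknown: ω₃ = r₂ω₂ sin(θ₄−θ₂) / [r₃ sin(θ₃−θ₄)].
Numerator sine = +0.99982; denominator sine = +0.54610.
Result = 0.0677·4.77·(+0.99982) / (0.1096·(+0.54610)) = +5.3944 rad/s; magnitude 5.3944 rad/s.

5.39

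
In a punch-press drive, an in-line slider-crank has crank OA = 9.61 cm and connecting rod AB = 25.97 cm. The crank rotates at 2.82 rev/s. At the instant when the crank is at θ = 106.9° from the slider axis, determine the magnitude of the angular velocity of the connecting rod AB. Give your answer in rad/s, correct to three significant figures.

2.04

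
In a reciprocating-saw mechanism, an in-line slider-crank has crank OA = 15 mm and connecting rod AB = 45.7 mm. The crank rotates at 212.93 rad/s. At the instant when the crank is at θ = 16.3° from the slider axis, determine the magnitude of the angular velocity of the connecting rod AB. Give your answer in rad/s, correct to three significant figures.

ω = 212.9 rad/s
The rod makes angle φ with the slider axis where L sinφ = r sinθ; differentiating, L cosφ·φ̇ = r ω cosθ.
L cosφ = √(L² − r² sin²θ) = 0.045506 m.
|ω_rod| = r ω |cosθ| / √(L² − r² sin²θ) = 0.015·212.9·0.95981/0.045506 = 67.367 rad/s.

67.4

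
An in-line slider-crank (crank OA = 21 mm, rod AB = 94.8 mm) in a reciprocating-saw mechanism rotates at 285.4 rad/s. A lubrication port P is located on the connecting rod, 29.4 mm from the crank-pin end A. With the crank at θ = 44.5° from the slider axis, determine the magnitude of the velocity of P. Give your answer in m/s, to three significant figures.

ω = 285.4 rad/s.  Crank-pin speed |V_A| = rω = 5.9934 m/s, perpendicular to OA.
Rod angle: sinφ = −(r/L) sinθ ⇒ φ = -8.932°; ω_rod = −rω cosθ/√(L²−r²sin²θ) = -45.646 rad/s.
V_P = V_A + ω_rod × AP, with AP = 0.0294 m along the rod.
Components: V_Px = −rω sinθ − a·ω_rod·sinφ = -4.4092 m/s;  V_Py = rω cosθ + a·ω_rod·cosφ = +2.9491 m/s.
|V_P| = √(V_Px² + V_Py²) = 5.3045 m/s.

5.30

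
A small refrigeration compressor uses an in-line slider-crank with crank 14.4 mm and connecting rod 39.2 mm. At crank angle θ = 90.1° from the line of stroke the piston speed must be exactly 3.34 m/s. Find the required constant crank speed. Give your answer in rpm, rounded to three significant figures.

2220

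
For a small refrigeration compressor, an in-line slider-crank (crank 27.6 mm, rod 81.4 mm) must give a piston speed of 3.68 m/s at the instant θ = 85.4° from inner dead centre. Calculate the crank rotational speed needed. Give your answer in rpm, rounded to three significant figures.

1240

For an in-line slider-crank, |v_piston| = rω|sinθ|·[1 + r cosθ/√(L² − r² sin²θ)].
With r = 0.0276 m, L = 0.0814 m, θ = 85.4°: the bracketed kinematic factor |dx/dθ| = 0.028306 m.
ω = v/|dx/dθ| = 3.68/0.028306 = 130.01 rad/s.
N = 60ω/(2π) = 1241.5 rpm.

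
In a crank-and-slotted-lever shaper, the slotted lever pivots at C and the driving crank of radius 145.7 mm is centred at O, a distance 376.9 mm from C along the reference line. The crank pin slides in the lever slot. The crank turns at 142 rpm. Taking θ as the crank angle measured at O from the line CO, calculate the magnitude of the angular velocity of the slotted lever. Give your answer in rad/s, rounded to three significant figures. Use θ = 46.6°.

3.67

ω = 14.87 rad/s (from 142 rpm).
Crank pin A relative to C: A = (d + r cosθ, r sinθ); lever angle φ = atan2(r sinθ, d + r cosθ).
Differentiating tanφ: φ̇ = rω(d cosθ + r)/(d² + r² + 2dr cosθ).
d² + r² + 2dr cosθ = |CA|² = 0.238744 m²;  d cosθ + r = +0.40466 m.
|ω_lever| = |0.1457·14.87·+0.40466| / 0.238744 = 3.6723 rad/s.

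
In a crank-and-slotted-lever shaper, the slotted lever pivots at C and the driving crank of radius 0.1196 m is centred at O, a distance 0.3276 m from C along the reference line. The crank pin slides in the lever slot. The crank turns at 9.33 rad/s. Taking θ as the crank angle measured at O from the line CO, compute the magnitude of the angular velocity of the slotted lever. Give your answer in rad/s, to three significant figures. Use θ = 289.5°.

ω = 9.33 rad/s
Crank pin A relative to C: A = (d + r cosθ, r sinθ); lever angle φ = atan2(r sinθ, d + r cosθ).
Differentiating tanφ: φ̇ = rω(d cosθ + r)/(d² + r² + 2dr cosθ).
d² + r² + 2dr cosθ = |CA|² = 0.147784 m²;  d cosθ + r = +0.22896 m.
|ω_lever| = |0.1196·9.33·+0.22896| / 0.147784 = 1.7288 rad/s.

1.73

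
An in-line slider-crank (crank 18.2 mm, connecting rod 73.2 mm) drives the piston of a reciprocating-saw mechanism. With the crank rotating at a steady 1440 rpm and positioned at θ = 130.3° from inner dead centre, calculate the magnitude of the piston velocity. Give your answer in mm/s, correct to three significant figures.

1750

ω = 2π·1440/60 = 150.8 rad/s
For an in-line slider-crank, x = r cosθ + √(L² − r² sin²θ), so v = −rω sinθ·[1 + r cosθ/√(L² − r² sin²θ)].
With r = 0.0182 m, L = 0.0732 m, θ = 130.3°: √(L² − r² sin²θ) = 0.071872 m.
v = −0.0182·150.8·0.76267·[1 + 0.0182·-0.64679/0.071872] = -1.7503 m/s.
|v| = 1.7503 m/s = 1750.3 mm/s.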